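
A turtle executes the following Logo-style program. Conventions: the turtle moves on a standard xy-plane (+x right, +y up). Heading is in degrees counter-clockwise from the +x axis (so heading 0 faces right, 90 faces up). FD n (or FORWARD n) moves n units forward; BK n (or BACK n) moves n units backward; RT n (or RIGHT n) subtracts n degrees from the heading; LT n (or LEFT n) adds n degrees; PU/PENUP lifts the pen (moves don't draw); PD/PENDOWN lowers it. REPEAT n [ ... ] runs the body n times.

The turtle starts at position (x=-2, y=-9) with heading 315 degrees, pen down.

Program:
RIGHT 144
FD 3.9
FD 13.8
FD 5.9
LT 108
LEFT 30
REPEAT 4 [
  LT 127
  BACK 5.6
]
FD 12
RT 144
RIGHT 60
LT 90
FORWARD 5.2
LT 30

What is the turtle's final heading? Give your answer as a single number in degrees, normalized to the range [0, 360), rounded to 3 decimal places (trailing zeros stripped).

Answer: 13

Derivation:
Executing turtle program step by step:
Start: pos=(-2,-9), heading=315, pen down
RT 144: heading 315 -> 171
FD 3.9: (-2,-9) -> (-5.852,-8.39) [heading=171, draw]
FD 13.8: (-5.852,-8.39) -> (-19.482,-6.231) [heading=171, draw]
FD 5.9: (-19.482,-6.231) -> (-25.309,-5.308) [heading=171, draw]
LT 108: heading 171 -> 279
LT 30: heading 279 -> 309
REPEAT 4 [
  -- iteration 1/4 --
  LT 127: heading 309 -> 76
  BK 5.6: (-25.309,-5.308) -> (-26.664,-10.742) [heading=76, draw]
  -- iteration 2/4 --
  LT 127: heading 76 -> 203
  BK 5.6: (-26.664,-10.742) -> (-21.509,-8.554) [heading=203, draw]
  -- iteration 3/4 --
  LT 127: heading 203 -> 330
  BK 5.6: (-21.509,-8.554) -> (-26.359,-5.754) [heading=330, draw]
  -- iteration 4/4 --
  LT 127: heading 330 -> 97
  BK 5.6: (-26.359,-5.754) -> (-25.677,-11.312) [heading=97, draw]
]
FD 12: (-25.677,-11.312) -> (-27.139,0.599) [heading=97, draw]
RT 144: heading 97 -> 313
RT 60: heading 313 -> 253
LT 90: heading 253 -> 343
FD 5.2: (-27.139,0.599) -> (-22.166,-0.922) [heading=343, draw]
LT 30: heading 343 -> 13
Final: pos=(-22.166,-0.922), heading=13, 9 segment(s) drawn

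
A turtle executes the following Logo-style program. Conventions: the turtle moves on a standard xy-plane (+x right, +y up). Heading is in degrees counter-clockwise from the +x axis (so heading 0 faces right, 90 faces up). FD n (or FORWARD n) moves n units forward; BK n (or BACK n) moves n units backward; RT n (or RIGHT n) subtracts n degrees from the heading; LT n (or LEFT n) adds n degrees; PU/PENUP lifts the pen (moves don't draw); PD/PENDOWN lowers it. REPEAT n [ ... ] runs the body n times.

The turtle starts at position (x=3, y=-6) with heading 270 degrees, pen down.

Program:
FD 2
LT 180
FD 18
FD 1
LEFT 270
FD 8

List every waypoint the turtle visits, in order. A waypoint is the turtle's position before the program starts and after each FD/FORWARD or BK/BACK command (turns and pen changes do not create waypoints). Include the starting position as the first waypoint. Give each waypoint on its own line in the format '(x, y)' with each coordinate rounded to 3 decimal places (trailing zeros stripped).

Executing turtle program step by step:
Start: pos=(3,-6), heading=270, pen down
FD 2: (3,-6) -> (3,-8) [heading=270, draw]
LT 180: heading 270 -> 90
FD 18: (3,-8) -> (3,10) [heading=90, draw]
FD 1: (3,10) -> (3,11) [heading=90, draw]
LT 270: heading 90 -> 0
FD 8: (3,11) -> (11,11) [heading=0, draw]
Final: pos=(11,11), heading=0, 4 segment(s) drawn
Waypoints (5 total):
(3, -6)
(3, -8)
(3, 10)
(3, 11)
(11, 11)

Answer: (3, -6)
(3, -8)
(3, 10)
(3, 11)
(11, 11)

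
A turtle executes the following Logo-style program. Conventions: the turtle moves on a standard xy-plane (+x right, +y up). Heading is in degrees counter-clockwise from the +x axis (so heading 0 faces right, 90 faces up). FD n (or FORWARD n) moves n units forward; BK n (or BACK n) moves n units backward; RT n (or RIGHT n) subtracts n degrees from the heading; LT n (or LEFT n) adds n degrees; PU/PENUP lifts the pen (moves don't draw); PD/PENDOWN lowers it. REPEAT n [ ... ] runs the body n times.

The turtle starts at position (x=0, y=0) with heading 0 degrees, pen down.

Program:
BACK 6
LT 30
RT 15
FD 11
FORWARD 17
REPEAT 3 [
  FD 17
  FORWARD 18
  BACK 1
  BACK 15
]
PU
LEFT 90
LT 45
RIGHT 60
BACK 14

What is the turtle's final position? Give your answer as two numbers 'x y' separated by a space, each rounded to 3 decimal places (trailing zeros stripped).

Executing turtle program step by step:
Start: pos=(0,0), heading=0, pen down
BK 6: (0,0) -> (-6,0) [heading=0, draw]
LT 30: heading 0 -> 30
RT 15: heading 30 -> 15
FD 11: (-6,0) -> (4.625,2.847) [heading=15, draw]
FD 17: (4.625,2.847) -> (21.046,7.247) [heading=15, draw]
REPEAT 3 [
  -- iteration 1/3 --
  FD 17: (21.046,7.247) -> (37.467,11.647) [heading=15, draw]
  FD 18: (37.467,11.647) -> (54.853,16.306) [heading=15, draw]
  BK 1: (54.853,16.306) -> (53.887,16.047) [heading=15, draw]
  BK 15: (53.887,16.047) -> (39.399,12.164) [heading=15, draw]
  -- iteration 2/3 --
  FD 17: (39.399,12.164) -> (55.819,16.564) [heading=15, draw]
  FD 18: (55.819,16.564) -> (73.206,21.223) [heading=15, draw]
  BK 1: (73.206,21.223) -> (72.24,20.964) [heading=15, draw]
  BK 15: (72.24,20.964) -> (57.751,17.082) [heading=15, draw]
  -- iteration 3/3 --
  FD 17: (57.751,17.082) -> (74.172,21.482) [heading=15, draw]
  FD 18: (74.172,21.482) -> (91.559,26.141) [heading=15, draw]
  BK 1: (91.559,26.141) -> (90.593,25.882) [heading=15, draw]
  BK 15: (90.593,25.882) -> (76.104,22) [heading=15, draw]
]
PU: pen up
LT 90: heading 15 -> 105
LT 45: heading 105 -> 150
RT 60: heading 150 -> 90
BK 14: (76.104,22) -> (76.104,8) [heading=90, move]
Final: pos=(76.104,8), heading=90, 15 segment(s) drawn

Answer: 76.104 8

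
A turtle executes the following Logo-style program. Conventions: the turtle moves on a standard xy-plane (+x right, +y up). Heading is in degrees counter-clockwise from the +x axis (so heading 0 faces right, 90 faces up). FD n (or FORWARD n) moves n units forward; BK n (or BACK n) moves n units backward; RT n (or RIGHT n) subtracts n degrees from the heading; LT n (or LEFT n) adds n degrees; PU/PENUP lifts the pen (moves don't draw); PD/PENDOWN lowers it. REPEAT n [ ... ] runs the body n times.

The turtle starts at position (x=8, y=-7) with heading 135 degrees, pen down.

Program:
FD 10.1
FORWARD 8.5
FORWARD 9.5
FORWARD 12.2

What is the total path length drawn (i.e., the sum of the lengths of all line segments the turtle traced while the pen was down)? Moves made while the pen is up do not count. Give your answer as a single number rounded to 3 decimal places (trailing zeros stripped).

Executing turtle program step by step:
Start: pos=(8,-7), heading=135, pen down
FD 10.1: (8,-7) -> (0.858,0.142) [heading=135, draw]
FD 8.5: (0.858,0.142) -> (-5.152,6.152) [heading=135, draw]
FD 9.5: (-5.152,6.152) -> (-11.87,12.87) [heading=135, draw]
FD 12.2: (-11.87,12.87) -> (-20.496,21.496) [heading=135, draw]
Final: pos=(-20.496,21.496), heading=135, 4 segment(s) drawn

Segment lengths:
  seg 1: (8,-7) -> (0.858,0.142), length = 10.1
  seg 2: (0.858,0.142) -> (-5.152,6.152), length = 8.5
  seg 3: (-5.152,6.152) -> (-11.87,12.87), length = 9.5
  seg 4: (-11.87,12.87) -> (-20.496,21.496), length = 12.2
Total = 40.3

Answer: 40.3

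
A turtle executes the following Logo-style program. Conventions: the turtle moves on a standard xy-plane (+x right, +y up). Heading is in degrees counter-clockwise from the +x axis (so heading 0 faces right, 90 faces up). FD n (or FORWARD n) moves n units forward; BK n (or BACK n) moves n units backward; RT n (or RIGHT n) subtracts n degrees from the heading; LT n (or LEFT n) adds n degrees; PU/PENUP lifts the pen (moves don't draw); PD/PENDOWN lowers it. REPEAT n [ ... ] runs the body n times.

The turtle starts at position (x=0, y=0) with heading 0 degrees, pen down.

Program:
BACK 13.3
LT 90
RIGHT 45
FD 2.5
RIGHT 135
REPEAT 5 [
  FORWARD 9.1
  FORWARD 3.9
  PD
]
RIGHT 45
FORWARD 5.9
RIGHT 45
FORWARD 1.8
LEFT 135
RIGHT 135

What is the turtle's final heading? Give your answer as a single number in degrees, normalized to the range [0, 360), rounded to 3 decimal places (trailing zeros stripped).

Executing turtle program step by step:
Start: pos=(0,0), heading=0, pen down
BK 13.3: (0,0) -> (-13.3,0) [heading=0, draw]
LT 90: heading 0 -> 90
RT 45: heading 90 -> 45
FD 2.5: (-13.3,0) -> (-11.532,1.768) [heading=45, draw]
RT 135: heading 45 -> 270
REPEAT 5 [
  -- iteration 1/5 --
  FD 9.1: (-11.532,1.768) -> (-11.532,-7.332) [heading=270, draw]
  FD 3.9: (-11.532,-7.332) -> (-11.532,-11.232) [heading=270, draw]
  PD: pen down
  -- iteration 2/5 --
  FD 9.1: (-11.532,-11.232) -> (-11.532,-20.332) [heading=270, draw]
  FD 3.9: (-11.532,-20.332) -> (-11.532,-24.232) [heading=270, draw]
  PD: pen down
  -- iteration 3/5 --
  FD 9.1: (-11.532,-24.232) -> (-11.532,-33.332) [heading=270, draw]
  FD 3.9: (-11.532,-33.332) -> (-11.532,-37.232) [heading=270, draw]
  PD: pen down
  -- iteration 4/5 --
  FD 9.1: (-11.532,-37.232) -> (-11.532,-46.332) [heading=270, draw]
  FD 3.9: (-11.532,-46.332) -> (-11.532,-50.232) [heading=270, draw]
  PD: pen down
  -- iteration 5/5 --
  FD 9.1: (-11.532,-50.232) -> (-11.532,-59.332) [heading=270, draw]
  FD 3.9: (-11.532,-59.332) -> (-11.532,-63.232) [heading=270, draw]
  PD: pen down
]
RT 45: heading 270 -> 225
FD 5.9: (-11.532,-63.232) -> (-15.704,-67.404) [heading=225, draw]
RT 45: heading 225 -> 180
FD 1.8: (-15.704,-67.404) -> (-17.504,-67.404) [heading=180, draw]
LT 135: heading 180 -> 315
RT 135: heading 315 -> 180
Final: pos=(-17.504,-67.404), heading=180, 14 segment(s) drawn

Answer: 180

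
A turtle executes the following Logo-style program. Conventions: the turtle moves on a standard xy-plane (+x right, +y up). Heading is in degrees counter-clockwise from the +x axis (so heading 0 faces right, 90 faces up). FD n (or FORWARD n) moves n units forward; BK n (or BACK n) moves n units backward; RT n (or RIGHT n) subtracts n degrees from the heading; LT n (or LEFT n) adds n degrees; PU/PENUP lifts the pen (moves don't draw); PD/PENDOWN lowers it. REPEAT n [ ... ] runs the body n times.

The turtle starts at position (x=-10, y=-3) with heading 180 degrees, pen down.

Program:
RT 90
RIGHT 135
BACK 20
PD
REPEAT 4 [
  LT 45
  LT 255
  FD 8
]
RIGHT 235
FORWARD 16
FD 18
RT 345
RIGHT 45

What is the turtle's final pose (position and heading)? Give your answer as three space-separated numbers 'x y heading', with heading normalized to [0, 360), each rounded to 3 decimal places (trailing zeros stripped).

Answer: -69.476 3.1 170

Derivation:
Executing turtle program step by step:
Start: pos=(-10,-3), heading=180, pen down
RT 90: heading 180 -> 90
RT 135: heading 90 -> 315
BK 20: (-10,-3) -> (-24.142,11.142) [heading=315, draw]
PD: pen down
REPEAT 4 [
  -- iteration 1/4 --
  LT 45: heading 315 -> 0
  LT 255: heading 0 -> 255
  FD 8: (-24.142,11.142) -> (-26.213,3.415) [heading=255, draw]
  -- iteration 2/4 --
  LT 45: heading 255 -> 300
  LT 255: heading 300 -> 195
  FD 8: (-26.213,3.415) -> (-33.94,1.344) [heading=195, draw]
  -- iteration 3/4 --
  LT 45: heading 195 -> 240
  LT 255: heading 240 -> 135
  FD 8: (-33.94,1.344) -> (-39.597,7.001) [heading=135, draw]
  -- iteration 4/4 --
  LT 45: heading 135 -> 180
  LT 255: heading 180 -> 75
  FD 8: (-39.597,7.001) -> (-37.526,14.728) [heading=75, draw]
]
RT 235: heading 75 -> 200
FD 16: (-37.526,14.728) -> (-52.561,9.256) [heading=200, draw]
FD 18: (-52.561,9.256) -> (-69.476,3.1) [heading=200, draw]
RT 345: heading 200 -> 215
RT 45: heading 215 -> 170
Final: pos=(-69.476,3.1), heading=170, 7 segment(s) drawn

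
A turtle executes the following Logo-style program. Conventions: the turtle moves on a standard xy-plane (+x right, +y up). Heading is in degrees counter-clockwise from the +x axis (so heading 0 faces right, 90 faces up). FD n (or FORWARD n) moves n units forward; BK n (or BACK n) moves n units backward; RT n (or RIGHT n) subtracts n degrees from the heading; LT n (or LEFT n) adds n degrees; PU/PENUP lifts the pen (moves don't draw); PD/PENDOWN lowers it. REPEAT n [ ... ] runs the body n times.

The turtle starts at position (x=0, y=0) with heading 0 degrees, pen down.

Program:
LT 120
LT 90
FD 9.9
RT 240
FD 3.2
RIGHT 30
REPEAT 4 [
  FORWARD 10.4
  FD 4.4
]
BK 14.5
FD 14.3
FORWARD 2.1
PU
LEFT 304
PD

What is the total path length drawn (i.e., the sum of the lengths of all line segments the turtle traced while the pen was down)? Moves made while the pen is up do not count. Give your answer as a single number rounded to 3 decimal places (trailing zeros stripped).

Answer: 103.2

Derivation:
Executing turtle program step by step:
Start: pos=(0,0), heading=0, pen down
LT 120: heading 0 -> 120
LT 90: heading 120 -> 210
FD 9.9: (0,0) -> (-8.574,-4.95) [heading=210, draw]
RT 240: heading 210 -> 330
FD 3.2: (-8.574,-4.95) -> (-5.802,-6.55) [heading=330, draw]
RT 30: heading 330 -> 300
REPEAT 4 [
  -- iteration 1/4 --
  FD 10.4: (-5.802,-6.55) -> (-0.602,-15.557) [heading=300, draw]
  FD 4.4: (-0.602,-15.557) -> (1.598,-19.367) [heading=300, draw]
  -- iteration 2/4 --
  FD 10.4: (1.598,-19.367) -> (6.798,-28.374) [heading=300, draw]
  FD 4.4: (6.798,-28.374) -> (8.998,-32.184) [heading=300, draw]
  -- iteration 3/4 --
  FD 10.4: (8.998,-32.184) -> (14.198,-41.191) [heading=300, draw]
  FD 4.4: (14.198,-41.191) -> (16.398,-45.002) [heading=300, draw]
  -- iteration 4/4 --
  FD 10.4: (16.398,-45.002) -> (21.598,-54.008) [heading=300, draw]
  FD 4.4: (21.598,-54.008) -> (23.798,-57.819) [heading=300, draw]
]
BK 14.5: (23.798,-57.819) -> (16.548,-45.261) [heading=300, draw]
FD 14.3: (16.548,-45.261) -> (23.698,-57.645) [heading=300, draw]
FD 2.1: (23.698,-57.645) -> (24.748,-59.464) [heading=300, draw]
PU: pen up
LT 304: heading 300 -> 244
PD: pen down
Final: pos=(24.748,-59.464), heading=244, 13 segment(s) drawn

Segment lengths:
  seg 1: (0,0) -> (-8.574,-4.95), length = 9.9
  seg 2: (-8.574,-4.95) -> (-5.802,-6.55), length = 3.2
  seg 3: (-5.802,-6.55) -> (-0.602,-15.557), length = 10.4
  seg 4: (-0.602,-15.557) -> (1.598,-19.367), length = 4.4
  seg 5: (1.598,-19.367) -> (6.798,-28.374), length = 10.4
  seg 6: (6.798,-28.374) -> (8.998,-32.184), length = 4.4
  seg 7: (8.998,-32.184) -> (14.198,-41.191), length = 10.4
  seg 8: (14.198,-41.191) -> (16.398,-45.002), length = 4.4
  seg 9: (16.398,-45.002) -> (21.598,-54.008), length = 10.4
  seg 10: (21.598,-54.008) -> (23.798,-57.819), length = 4.4
  seg 11: (23.798,-57.819) -> (16.548,-45.261), length = 14.5
  seg 12: (16.548,-45.261) -> (23.698,-57.645), length = 14.3
  seg 13: (23.698,-57.645) -> (24.748,-59.464), length = 2.1
Total = 103.2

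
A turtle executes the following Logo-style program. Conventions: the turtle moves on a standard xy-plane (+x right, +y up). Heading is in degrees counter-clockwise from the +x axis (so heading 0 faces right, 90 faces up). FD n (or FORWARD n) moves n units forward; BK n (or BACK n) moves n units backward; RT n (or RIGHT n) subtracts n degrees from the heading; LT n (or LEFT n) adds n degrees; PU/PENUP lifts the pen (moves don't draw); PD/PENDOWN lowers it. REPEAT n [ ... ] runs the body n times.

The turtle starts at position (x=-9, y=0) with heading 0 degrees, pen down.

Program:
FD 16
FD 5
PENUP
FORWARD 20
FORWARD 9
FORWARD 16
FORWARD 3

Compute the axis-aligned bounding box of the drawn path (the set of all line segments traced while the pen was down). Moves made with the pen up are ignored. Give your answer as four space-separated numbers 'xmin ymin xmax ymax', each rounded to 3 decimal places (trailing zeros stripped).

Executing turtle program step by step:
Start: pos=(-9,0), heading=0, pen down
FD 16: (-9,0) -> (7,0) [heading=0, draw]
FD 5: (7,0) -> (12,0) [heading=0, draw]
PU: pen up
FD 20: (12,0) -> (32,0) [heading=0, move]
FD 9: (32,0) -> (41,0) [heading=0, move]
FD 16: (41,0) -> (57,0) [heading=0, move]
FD 3: (57,0) -> (60,0) [heading=0, move]
Final: pos=(60,0), heading=0, 2 segment(s) drawn

Segment endpoints: x in {-9, 7, 12}, y in {0}
xmin=-9, ymin=0, xmax=12, ymax=0

Answer: -9 0 12 0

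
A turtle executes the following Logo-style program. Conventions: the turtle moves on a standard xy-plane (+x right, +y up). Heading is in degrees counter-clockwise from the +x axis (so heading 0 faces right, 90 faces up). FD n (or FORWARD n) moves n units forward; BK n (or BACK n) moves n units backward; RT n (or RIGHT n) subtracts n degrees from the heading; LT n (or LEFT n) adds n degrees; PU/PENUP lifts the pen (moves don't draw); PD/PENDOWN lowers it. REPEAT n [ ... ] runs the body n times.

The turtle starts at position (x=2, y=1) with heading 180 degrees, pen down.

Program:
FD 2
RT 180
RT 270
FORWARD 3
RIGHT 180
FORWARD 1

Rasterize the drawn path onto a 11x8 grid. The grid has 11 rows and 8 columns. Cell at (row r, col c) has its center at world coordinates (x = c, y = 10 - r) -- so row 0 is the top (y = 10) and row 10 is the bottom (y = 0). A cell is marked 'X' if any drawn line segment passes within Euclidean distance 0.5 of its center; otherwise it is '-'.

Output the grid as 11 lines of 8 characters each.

Answer: --------
--------
--------
--------
--------
--------
X-------
X-------
X-------
XXX-----
--------

Derivation:
Segment 0: (2,1) -> (0,1)
Segment 1: (0,1) -> (-0,4)
Segment 2: (-0,4) -> (-0,3)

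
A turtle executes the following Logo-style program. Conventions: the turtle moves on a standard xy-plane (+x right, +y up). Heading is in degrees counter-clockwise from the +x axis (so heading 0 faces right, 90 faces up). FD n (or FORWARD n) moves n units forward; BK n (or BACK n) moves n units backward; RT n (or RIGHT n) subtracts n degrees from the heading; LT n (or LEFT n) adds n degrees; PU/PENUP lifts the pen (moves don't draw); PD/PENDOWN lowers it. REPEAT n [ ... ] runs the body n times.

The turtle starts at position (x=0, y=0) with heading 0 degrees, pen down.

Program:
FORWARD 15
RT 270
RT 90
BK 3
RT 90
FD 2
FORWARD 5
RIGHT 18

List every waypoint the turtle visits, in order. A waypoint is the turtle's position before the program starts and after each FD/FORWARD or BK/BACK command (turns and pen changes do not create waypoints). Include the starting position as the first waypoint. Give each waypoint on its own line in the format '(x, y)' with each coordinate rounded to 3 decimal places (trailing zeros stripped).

Answer: (0, 0)
(15, 0)
(12, 0)
(12, -2)
(12, -7)

Derivation:
Executing turtle program step by step:
Start: pos=(0,0), heading=0, pen down
FD 15: (0,0) -> (15,0) [heading=0, draw]
RT 270: heading 0 -> 90
RT 90: heading 90 -> 0
BK 3: (15,0) -> (12,0) [heading=0, draw]
RT 90: heading 0 -> 270
FD 2: (12,0) -> (12,-2) [heading=270, draw]
FD 5: (12,-2) -> (12,-7) [heading=270, draw]
RT 18: heading 270 -> 252
Final: pos=(12,-7), heading=252, 4 segment(s) drawn
Waypoints (5 total):
(0, 0)
(15, 0)
(12, 0)
(12, -2)
(12, -7)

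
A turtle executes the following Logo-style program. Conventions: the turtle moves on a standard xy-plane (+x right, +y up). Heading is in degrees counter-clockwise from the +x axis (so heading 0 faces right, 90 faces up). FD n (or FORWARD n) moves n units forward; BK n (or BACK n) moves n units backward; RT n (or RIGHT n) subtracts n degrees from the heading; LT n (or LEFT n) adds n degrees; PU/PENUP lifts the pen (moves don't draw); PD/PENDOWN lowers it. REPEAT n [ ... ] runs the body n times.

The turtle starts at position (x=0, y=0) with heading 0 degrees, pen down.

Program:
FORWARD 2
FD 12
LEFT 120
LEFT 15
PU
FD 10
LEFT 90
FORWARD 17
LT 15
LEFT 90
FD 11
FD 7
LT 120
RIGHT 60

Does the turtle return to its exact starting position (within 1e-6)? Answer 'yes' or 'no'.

Answer: no

Derivation:
Executing turtle program step by step:
Start: pos=(0,0), heading=0, pen down
FD 2: (0,0) -> (2,0) [heading=0, draw]
FD 12: (2,0) -> (14,0) [heading=0, draw]
LT 120: heading 0 -> 120
LT 15: heading 120 -> 135
PU: pen up
FD 10: (14,0) -> (6.929,7.071) [heading=135, move]
LT 90: heading 135 -> 225
FD 17: (6.929,7.071) -> (-5.092,-4.95) [heading=225, move]
LT 15: heading 225 -> 240
LT 90: heading 240 -> 330
FD 11: (-5.092,-4.95) -> (4.434,-10.45) [heading=330, move]
FD 7: (4.434,-10.45) -> (10.497,-13.95) [heading=330, move]
LT 120: heading 330 -> 90
RT 60: heading 90 -> 30
Final: pos=(10.497,-13.95), heading=30, 2 segment(s) drawn

Start position: (0, 0)
Final position: (10.497, -13.95)
Distance = 17.458; >= 1e-6 -> NOT closed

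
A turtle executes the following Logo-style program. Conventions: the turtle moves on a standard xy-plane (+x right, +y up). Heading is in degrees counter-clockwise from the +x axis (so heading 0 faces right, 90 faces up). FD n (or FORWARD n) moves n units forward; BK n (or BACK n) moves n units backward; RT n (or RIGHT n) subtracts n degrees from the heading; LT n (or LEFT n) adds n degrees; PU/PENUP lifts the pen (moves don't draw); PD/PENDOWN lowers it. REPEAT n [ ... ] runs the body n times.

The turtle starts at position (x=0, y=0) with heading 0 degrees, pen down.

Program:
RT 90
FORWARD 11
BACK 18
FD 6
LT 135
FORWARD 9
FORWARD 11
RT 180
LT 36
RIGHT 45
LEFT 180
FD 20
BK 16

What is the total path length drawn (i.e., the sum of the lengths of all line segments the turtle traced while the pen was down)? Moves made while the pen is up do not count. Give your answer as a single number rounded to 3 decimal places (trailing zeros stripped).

Answer: 91

Derivation:
Executing turtle program step by step:
Start: pos=(0,0), heading=0, pen down
RT 90: heading 0 -> 270
FD 11: (0,0) -> (0,-11) [heading=270, draw]
BK 18: (0,-11) -> (0,7) [heading=270, draw]
FD 6: (0,7) -> (0,1) [heading=270, draw]
LT 135: heading 270 -> 45
FD 9: (0,1) -> (6.364,7.364) [heading=45, draw]
FD 11: (6.364,7.364) -> (14.142,15.142) [heading=45, draw]
RT 180: heading 45 -> 225
LT 36: heading 225 -> 261
RT 45: heading 261 -> 216
LT 180: heading 216 -> 36
FD 20: (14.142,15.142) -> (30.322,26.898) [heading=36, draw]
BK 16: (30.322,26.898) -> (17.378,17.493) [heading=36, draw]
Final: pos=(17.378,17.493), heading=36, 7 segment(s) drawn

Segment lengths:
  seg 1: (0,0) -> (0,-11), length = 11
  seg 2: (0,-11) -> (0,7), length = 18
  seg 3: (0,7) -> (0,1), length = 6
  seg 4: (0,1) -> (6.364,7.364), length = 9
  seg 5: (6.364,7.364) -> (14.142,15.142), length = 11
  seg 6: (14.142,15.142) -> (30.322,26.898), length = 20
  seg 7: (30.322,26.898) -> (17.378,17.493), length = 16
Total = 91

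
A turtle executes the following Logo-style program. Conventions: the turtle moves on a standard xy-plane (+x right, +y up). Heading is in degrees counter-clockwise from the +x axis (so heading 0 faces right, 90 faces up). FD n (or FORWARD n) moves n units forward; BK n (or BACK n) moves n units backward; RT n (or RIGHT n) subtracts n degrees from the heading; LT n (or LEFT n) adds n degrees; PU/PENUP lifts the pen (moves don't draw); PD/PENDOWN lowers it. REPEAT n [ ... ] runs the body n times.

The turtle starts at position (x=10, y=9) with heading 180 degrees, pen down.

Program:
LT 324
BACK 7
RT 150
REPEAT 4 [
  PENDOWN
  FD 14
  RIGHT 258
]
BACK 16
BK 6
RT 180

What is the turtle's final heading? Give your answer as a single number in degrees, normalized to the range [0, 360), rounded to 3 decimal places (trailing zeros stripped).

Answer: 222

Derivation:
Executing turtle program step by step:
Start: pos=(10,9), heading=180, pen down
LT 324: heading 180 -> 144
BK 7: (10,9) -> (15.663,4.886) [heading=144, draw]
RT 150: heading 144 -> 354
REPEAT 4 [
  -- iteration 1/4 --
  PD: pen down
  FD 14: (15.663,4.886) -> (29.586,3.422) [heading=354, draw]
  RT 258: heading 354 -> 96
  -- iteration 2/4 --
  PD: pen down
  FD 14: (29.586,3.422) -> (28.123,17.345) [heading=96, draw]
  RT 258: heading 96 -> 198
  -- iteration 3/4 --
  PD: pen down
  FD 14: (28.123,17.345) -> (14.808,13.019) [heading=198, draw]
  RT 258: heading 198 -> 300
  -- iteration 4/4 --
  PD: pen down
  FD 14: (14.808,13.019) -> (21.808,0.895) [heading=300, draw]
  RT 258: heading 300 -> 42
]
BK 16: (21.808,0.895) -> (9.918,-9.811) [heading=42, draw]
BK 6: (9.918,-9.811) -> (5.459,-13.826) [heading=42, draw]
RT 180: heading 42 -> 222
Final: pos=(5.459,-13.826), heading=222, 7 segment(s) drawn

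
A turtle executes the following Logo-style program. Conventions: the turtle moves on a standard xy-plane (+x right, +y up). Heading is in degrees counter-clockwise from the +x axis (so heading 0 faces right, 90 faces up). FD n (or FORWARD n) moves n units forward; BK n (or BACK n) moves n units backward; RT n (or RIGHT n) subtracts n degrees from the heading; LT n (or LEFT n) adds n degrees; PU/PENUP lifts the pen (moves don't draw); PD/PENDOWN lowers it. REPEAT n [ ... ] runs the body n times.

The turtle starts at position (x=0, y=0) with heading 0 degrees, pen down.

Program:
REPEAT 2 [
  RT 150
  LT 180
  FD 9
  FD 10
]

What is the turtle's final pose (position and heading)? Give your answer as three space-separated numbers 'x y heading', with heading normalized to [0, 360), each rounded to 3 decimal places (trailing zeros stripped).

Executing turtle program step by step:
Start: pos=(0,0), heading=0, pen down
REPEAT 2 [
  -- iteration 1/2 --
  RT 150: heading 0 -> 210
  LT 180: heading 210 -> 30
  FD 9: (0,0) -> (7.794,4.5) [heading=30, draw]
  FD 10: (7.794,4.5) -> (16.454,9.5) [heading=30, draw]
  -- iteration 2/2 --
  RT 150: heading 30 -> 240
  LT 180: heading 240 -> 60
  FD 9: (16.454,9.5) -> (20.954,17.294) [heading=60, draw]
  FD 10: (20.954,17.294) -> (25.954,25.954) [heading=60, draw]
]
Final: pos=(25.954,25.954), heading=60, 4 segment(s) drawn

Answer: 25.954 25.954 60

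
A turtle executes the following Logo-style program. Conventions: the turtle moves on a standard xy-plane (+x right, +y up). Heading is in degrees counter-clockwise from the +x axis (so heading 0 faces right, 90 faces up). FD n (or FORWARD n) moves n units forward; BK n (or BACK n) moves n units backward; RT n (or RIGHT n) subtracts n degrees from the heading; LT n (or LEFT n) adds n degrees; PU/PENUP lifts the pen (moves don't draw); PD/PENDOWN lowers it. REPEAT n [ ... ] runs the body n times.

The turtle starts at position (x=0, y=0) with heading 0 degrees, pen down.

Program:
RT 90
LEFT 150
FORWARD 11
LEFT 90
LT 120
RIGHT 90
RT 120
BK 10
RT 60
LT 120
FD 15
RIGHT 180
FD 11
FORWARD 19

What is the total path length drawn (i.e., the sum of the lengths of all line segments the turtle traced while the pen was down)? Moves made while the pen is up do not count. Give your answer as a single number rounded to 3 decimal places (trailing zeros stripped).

Answer: 66

Derivation:
Executing turtle program step by step:
Start: pos=(0,0), heading=0, pen down
RT 90: heading 0 -> 270
LT 150: heading 270 -> 60
FD 11: (0,0) -> (5.5,9.526) [heading=60, draw]
LT 90: heading 60 -> 150
LT 120: heading 150 -> 270
RT 90: heading 270 -> 180
RT 120: heading 180 -> 60
BK 10: (5.5,9.526) -> (0.5,0.866) [heading=60, draw]
RT 60: heading 60 -> 0
LT 120: heading 0 -> 120
FD 15: (0.5,0.866) -> (-7,13.856) [heading=120, draw]
RT 180: heading 120 -> 300
FD 11: (-7,13.856) -> (-1.5,4.33) [heading=300, draw]
FD 19: (-1.5,4.33) -> (8,-12.124) [heading=300, draw]
Final: pos=(8,-12.124), heading=300, 5 segment(s) drawn

Segment lengths:
  seg 1: (0,0) -> (5.5,9.526), length = 11
  seg 2: (5.5,9.526) -> (0.5,0.866), length = 10
  seg 3: (0.5,0.866) -> (-7,13.856), length = 15
  seg 4: (-7,13.856) -> (-1.5,4.33), length = 11
  seg 5: (-1.5,4.33) -> (8,-12.124), length = 19
Total = 66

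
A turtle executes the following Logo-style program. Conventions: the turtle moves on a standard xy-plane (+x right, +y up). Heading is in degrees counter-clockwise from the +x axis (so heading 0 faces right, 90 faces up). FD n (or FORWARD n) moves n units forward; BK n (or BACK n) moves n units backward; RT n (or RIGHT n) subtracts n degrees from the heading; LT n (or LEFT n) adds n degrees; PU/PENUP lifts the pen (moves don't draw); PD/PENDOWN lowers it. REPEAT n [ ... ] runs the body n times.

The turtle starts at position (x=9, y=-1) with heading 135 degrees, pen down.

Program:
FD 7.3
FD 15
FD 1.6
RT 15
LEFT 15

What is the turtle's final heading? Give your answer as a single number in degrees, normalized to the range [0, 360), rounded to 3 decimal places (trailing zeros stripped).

Answer: 135

Derivation:
Executing turtle program step by step:
Start: pos=(9,-1), heading=135, pen down
FD 7.3: (9,-1) -> (3.838,4.162) [heading=135, draw]
FD 15: (3.838,4.162) -> (-6.768,14.768) [heading=135, draw]
FD 1.6: (-6.768,14.768) -> (-7.9,15.9) [heading=135, draw]
RT 15: heading 135 -> 120
LT 15: heading 120 -> 135
Final: pos=(-7.9,15.9), heading=135, 3 segment(s) drawn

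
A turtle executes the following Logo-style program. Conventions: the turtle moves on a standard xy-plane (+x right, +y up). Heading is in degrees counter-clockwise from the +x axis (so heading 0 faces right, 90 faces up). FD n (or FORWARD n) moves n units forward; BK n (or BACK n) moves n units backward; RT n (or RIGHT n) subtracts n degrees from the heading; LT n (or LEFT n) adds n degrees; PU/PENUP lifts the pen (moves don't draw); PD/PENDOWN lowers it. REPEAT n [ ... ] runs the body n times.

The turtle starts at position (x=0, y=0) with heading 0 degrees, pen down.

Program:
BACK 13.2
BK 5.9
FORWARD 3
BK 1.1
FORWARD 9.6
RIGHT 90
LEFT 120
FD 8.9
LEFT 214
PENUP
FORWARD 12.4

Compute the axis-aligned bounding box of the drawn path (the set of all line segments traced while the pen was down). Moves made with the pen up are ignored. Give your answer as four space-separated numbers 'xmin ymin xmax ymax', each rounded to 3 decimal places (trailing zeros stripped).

Answer: -19.1 0 0.108 4.45

Derivation:
Executing turtle program step by step:
Start: pos=(0,0), heading=0, pen down
BK 13.2: (0,0) -> (-13.2,0) [heading=0, draw]
BK 5.9: (-13.2,0) -> (-19.1,0) [heading=0, draw]
FD 3: (-19.1,0) -> (-16.1,0) [heading=0, draw]
BK 1.1: (-16.1,0) -> (-17.2,0) [heading=0, draw]
FD 9.6: (-17.2,0) -> (-7.6,0) [heading=0, draw]
RT 90: heading 0 -> 270
LT 120: heading 270 -> 30
FD 8.9: (-7.6,0) -> (0.108,4.45) [heading=30, draw]
LT 214: heading 30 -> 244
PU: pen up
FD 12.4: (0.108,4.45) -> (-5.328,-6.695) [heading=244, move]
Final: pos=(-5.328,-6.695), heading=244, 6 segment(s) drawn

Segment endpoints: x in {-19.1, -17.2, -16.1, -13.2, -7.6, 0, 0.108}, y in {0, 4.45}
xmin=-19.1, ymin=0, xmax=0.108, ymax=4.45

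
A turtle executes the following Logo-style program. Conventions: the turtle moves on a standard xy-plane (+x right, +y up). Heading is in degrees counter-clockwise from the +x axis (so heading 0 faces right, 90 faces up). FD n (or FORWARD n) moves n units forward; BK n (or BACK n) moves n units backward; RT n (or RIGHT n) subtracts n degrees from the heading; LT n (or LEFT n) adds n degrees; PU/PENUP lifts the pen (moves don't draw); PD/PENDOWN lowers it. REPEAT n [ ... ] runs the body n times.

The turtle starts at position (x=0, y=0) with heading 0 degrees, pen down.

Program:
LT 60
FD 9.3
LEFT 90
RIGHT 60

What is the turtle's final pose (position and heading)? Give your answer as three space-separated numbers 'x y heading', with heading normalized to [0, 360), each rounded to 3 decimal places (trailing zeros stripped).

Executing turtle program step by step:
Start: pos=(0,0), heading=0, pen down
LT 60: heading 0 -> 60
FD 9.3: (0,0) -> (4.65,8.054) [heading=60, draw]
LT 90: heading 60 -> 150
RT 60: heading 150 -> 90
Final: pos=(4.65,8.054), heading=90, 1 segment(s) drawn

Answer: 4.65 8.054 90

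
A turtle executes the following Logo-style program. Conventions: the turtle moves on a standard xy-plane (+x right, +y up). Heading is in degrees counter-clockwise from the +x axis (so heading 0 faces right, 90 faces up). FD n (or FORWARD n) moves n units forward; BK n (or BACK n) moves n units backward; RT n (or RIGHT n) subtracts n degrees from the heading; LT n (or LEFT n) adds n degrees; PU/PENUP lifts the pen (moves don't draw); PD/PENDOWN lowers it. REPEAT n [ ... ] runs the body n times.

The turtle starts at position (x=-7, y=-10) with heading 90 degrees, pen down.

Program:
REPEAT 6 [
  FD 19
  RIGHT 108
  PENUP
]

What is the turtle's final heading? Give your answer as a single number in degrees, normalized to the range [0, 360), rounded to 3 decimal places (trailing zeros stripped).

Answer: 162

Derivation:
Executing turtle program step by step:
Start: pos=(-7,-10), heading=90, pen down
REPEAT 6 [
  -- iteration 1/6 --
  FD 19: (-7,-10) -> (-7,9) [heading=90, draw]
  RT 108: heading 90 -> 342
  PU: pen up
  -- iteration 2/6 --
  FD 19: (-7,9) -> (11.07,3.129) [heading=342, move]
  RT 108: heading 342 -> 234
  PU: pen up
  -- iteration 3/6 --
  FD 19: (11.07,3.129) -> (-0.098,-12.243) [heading=234, move]
  RT 108: heading 234 -> 126
  PU: pen up
  -- iteration 4/6 --
  FD 19: (-0.098,-12.243) -> (-11.266,3.129) [heading=126, move]
  RT 108: heading 126 -> 18
  PU: pen up
  -- iteration 5/6 --
  FD 19: (-11.266,3.129) -> (6.804,9) [heading=18, move]
  RT 108: heading 18 -> 270
  PU: pen up
  -- iteration 6/6 --
  FD 19: (6.804,9) -> (6.804,-10) [heading=270, move]
  RT 108: heading 270 -> 162
  PU: pen up
]
Final: pos=(6.804,-10), heading=162, 1 segment(s) drawn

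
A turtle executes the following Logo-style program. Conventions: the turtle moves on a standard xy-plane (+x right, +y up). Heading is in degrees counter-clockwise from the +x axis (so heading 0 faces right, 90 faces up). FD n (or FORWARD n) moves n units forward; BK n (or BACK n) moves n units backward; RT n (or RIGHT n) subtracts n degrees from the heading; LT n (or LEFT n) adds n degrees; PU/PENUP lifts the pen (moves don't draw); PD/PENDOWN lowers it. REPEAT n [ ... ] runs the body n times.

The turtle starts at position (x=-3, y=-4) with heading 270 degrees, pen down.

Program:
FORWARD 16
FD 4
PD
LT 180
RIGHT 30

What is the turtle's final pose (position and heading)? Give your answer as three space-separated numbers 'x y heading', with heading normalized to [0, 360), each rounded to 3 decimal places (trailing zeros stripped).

Executing turtle program step by step:
Start: pos=(-3,-4), heading=270, pen down
FD 16: (-3,-4) -> (-3,-20) [heading=270, draw]
FD 4: (-3,-20) -> (-3,-24) [heading=270, draw]
PD: pen down
LT 180: heading 270 -> 90
RT 30: heading 90 -> 60
Final: pos=(-3,-24), heading=60, 2 segment(s) drawn

Answer: -3 -24 60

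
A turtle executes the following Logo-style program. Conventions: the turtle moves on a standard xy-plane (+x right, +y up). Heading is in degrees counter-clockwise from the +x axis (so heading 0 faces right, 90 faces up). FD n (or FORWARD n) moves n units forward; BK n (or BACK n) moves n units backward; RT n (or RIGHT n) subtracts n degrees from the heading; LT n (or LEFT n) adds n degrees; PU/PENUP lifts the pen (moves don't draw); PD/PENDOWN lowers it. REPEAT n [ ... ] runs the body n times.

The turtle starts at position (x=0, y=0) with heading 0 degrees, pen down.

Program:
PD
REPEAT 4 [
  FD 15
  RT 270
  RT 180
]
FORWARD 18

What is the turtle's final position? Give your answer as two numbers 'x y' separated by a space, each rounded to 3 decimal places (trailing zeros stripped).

Answer: 18 0

Derivation:
Executing turtle program step by step:
Start: pos=(0,0), heading=0, pen down
PD: pen down
REPEAT 4 [
  -- iteration 1/4 --
  FD 15: (0,0) -> (15,0) [heading=0, draw]
  RT 270: heading 0 -> 90
  RT 180: heading 90 -> 270
  -- iteration 2/4 --
  FD 15: (15,0) -> (15,-15) [heading=270, draw]
  RT 270: heading 270 -> 0
  RT 180: heading 0 -> 180
  -- iteration 3/4 --
  FD 15: (15,-15) -> (0,-15) [heading=180, draw]
  RT 270: heading 180 -> 270
  RT 180: heading 270 -> 90
  -- iteration 4/4 --
  FD 15: (0,-15) -> (0,0) [heading=90, draw]
  RT 270: heading 90 -> 180
  RT 180: heading 180 -> 0
]
FD 18: (0,0) -> (18,0) [heading=0, draw]
Final: pos=(18,0), heading=0, 5 segment(s) drawn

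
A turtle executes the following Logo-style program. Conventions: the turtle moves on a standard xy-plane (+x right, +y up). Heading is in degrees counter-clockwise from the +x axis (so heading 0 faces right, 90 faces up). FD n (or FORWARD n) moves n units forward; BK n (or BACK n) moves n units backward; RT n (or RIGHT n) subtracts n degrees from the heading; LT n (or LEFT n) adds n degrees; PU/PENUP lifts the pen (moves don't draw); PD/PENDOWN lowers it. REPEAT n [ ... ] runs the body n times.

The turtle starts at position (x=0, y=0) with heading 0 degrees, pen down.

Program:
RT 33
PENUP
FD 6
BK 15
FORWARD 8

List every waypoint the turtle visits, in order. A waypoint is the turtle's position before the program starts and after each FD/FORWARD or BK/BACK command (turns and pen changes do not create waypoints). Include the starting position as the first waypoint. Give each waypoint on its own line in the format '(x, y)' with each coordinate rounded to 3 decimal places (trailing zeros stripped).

Answer: (0, 0)
(5.032, -3.268)
(-7.548, 4.902)
(-0.839, 0.545)

Derivation:
Executing turtle program step by step:
Start: pos=(0,0), heading=0, pen down
RT 33: heading 0 -> 327
PU: pen up
FD 6: (0,0) -> (5.032,-3.268) [heading=327, move]
BK 15: (5.032,-3.268) -> (-7.548,4.902) [heading=327, move]
FD 8: (-7.548,4.902) -> (-0.839,0.545) [heading=327, move]
Final: pos=(-0.839,0.545), heading=327, 0 segment(s) drawn
Waypoints (4 total):
(0, 0)
(5.032, -3.268)
(-7.548, 4.902)
(-0.839, 0.545)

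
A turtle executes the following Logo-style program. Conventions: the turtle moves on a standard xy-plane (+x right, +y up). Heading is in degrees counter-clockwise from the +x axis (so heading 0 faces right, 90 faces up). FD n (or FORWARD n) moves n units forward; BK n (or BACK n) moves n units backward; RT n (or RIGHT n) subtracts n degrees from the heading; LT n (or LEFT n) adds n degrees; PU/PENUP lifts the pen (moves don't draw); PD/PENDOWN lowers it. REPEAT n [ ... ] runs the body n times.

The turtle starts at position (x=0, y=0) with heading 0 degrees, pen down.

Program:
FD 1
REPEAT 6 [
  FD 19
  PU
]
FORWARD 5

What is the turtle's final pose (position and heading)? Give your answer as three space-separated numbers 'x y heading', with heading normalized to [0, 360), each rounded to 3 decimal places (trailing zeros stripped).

Executing turtle program step by step:
Start: pos=(0,0), heading=0, pen down
FD 1: (0,0) -> (1,0) [heading=0, draw]
REPEAT 6 [
  -- iteration 1/6 --
  FD 19: (1,0) -> (20,0) [heading=0, draw]
  PU: pen up
  -- iteration 2/6 --
  FD 19: (20,0) -> (39,0) [heading=0, move]
  PU: pen up
  -- iteration 3/6 --
  FD 19: (39,0) -> (58,0) [heading=0, move]
  PU: pen up
  -- iteration 4/6 --
  FD 19: (58,0) -> (77,0) [heading=0, move]
  PU: pen up
  -- iteration 5/6 --
  FD 19: (77,0) -> (96,0) [heading=0, move]
  PU: pen up
  -- iteration 6/6 --
  FD 19: (96,0) -> (115,0) [heading=0, move]
  PU: pen up
]
FD 5: (115,0) -> (120,0) [heading=0, move]
Final: pos=(120,0), heading=0, 2 segment(s) drawn

Answer: 120 0 0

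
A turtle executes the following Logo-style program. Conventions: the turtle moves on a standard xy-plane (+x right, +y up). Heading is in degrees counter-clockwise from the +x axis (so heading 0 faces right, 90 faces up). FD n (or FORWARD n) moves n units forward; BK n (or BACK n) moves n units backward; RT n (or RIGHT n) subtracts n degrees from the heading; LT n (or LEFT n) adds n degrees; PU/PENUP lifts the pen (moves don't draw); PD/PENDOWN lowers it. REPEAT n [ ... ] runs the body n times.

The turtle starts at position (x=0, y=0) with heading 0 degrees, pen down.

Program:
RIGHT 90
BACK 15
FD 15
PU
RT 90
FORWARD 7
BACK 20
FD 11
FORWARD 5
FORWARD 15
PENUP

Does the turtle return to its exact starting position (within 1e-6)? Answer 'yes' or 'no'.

Executing turtle program step by step:
Start: pos=(0,0), heading=0, pen down
RT 90: heading 0 -> 270
BK 15: (0,0) -> (0,15) [heading=270, draw]
FD 15: (0,15) -> (0,0) [heading=270, draw]
PU: pen up
RT 90: heading 270 -> 180
FD 7: (0,0) -> (-7,0) [heading=180, move]
BK 20: (-7,0) -> (13,0) [heading=180, move]
FD 11: (13,0) -> (2,0) [heading=180, move]
FD 5: (2,0) -> (-3,0) [heading=180, move]
FD 15: (-3,0) -> (-18,0) [heading=180, move]
PU: pen up
Final: pos=(-18,0), heading=180, 2 segment(s) drawn

Start position: (0, 0)
Final position: (-18, 0)
Distance = 18; >= 1e-6 -> NOT closed

Answer: no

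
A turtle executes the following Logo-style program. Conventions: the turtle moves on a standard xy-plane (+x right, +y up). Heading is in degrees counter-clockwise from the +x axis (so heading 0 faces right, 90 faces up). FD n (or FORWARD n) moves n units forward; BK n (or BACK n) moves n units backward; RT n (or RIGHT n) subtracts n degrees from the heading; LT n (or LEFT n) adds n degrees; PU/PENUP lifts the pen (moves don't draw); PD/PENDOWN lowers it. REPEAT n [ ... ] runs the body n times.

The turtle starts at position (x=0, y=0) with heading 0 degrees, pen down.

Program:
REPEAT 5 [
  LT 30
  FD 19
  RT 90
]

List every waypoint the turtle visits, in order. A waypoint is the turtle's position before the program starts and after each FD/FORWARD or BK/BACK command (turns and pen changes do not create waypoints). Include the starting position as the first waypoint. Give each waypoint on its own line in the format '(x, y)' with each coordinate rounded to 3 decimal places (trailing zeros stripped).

Executing turtle program step by step:
Start: pos=(0,0), heading=0, pen down
REPEAT 5 [
  -- iteration 1/5 --
  LT 30: heading 0 -> 30
  FD 19: (0,0) -> (16.454,9.5) [heading=30, draw]
  RT 90: heading 30 -> 300
  -- iteration 2/5 --
  LT 30: heading 300 -> 330
  FD 19: (16.454,9.5) -> (32.909,0) [heading=330, draw]
  RT 90: heading 330 -> 240
  -- iteration 3/5 --
  LT 30: heading 240 -> 270
  FD 19: (32.909,0) -> (32.909,-19) [heading=270, draw]
  RT 90: heading 270 -> 180
  -- iteration 4/5 --
  LT 30: heading 180 -> 210
  FD 19: (32.909,-19) -> (16.454,-28.5) [heading=210, draw]
  RT 90: heading 210 -> 120
  -- iteration 5/5 --
  LT 30: heading 120 -> 150
  FD 19: (16.454,-28.5) -> (0,-19) [heading=150, draw]
  RT 90: heading 150 -> 60
]
Final: pos=(0,-19), heading=60, 5 segment(s) drawn
Waypoints (6 total):
(0, 0)
(16.454, 9.5)
(32.909, 0)
(32.909, -19)
(16.454, -28.5)
(0, -19)

Answer: (0, 0)
(16.454, 9.5)
(32.909, 0)
(32.909, -19)
(16.454, -28.5)
(0, -19)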